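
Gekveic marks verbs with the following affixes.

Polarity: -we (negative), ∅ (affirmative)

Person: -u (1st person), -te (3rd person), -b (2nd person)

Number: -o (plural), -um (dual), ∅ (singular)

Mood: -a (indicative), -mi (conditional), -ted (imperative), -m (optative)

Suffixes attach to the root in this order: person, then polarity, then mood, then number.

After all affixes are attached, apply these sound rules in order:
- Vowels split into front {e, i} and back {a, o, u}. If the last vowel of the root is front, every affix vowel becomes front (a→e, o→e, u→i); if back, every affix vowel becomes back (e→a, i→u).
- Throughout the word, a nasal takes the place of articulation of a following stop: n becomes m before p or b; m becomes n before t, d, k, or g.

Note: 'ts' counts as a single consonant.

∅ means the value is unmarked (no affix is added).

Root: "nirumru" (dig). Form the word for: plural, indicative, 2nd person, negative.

nirumrubwaao

Attach person 2nd person -b → nirumrub.
Attach polarity negative -we → nirumrubwe.
Attach mood indicative -a → nirumrubwea.
Attach number plural -o → nirumrubweao.
Apply vowel harmony: nirumrubweao → nirumrubwaao.
Nasal assimilation: no change.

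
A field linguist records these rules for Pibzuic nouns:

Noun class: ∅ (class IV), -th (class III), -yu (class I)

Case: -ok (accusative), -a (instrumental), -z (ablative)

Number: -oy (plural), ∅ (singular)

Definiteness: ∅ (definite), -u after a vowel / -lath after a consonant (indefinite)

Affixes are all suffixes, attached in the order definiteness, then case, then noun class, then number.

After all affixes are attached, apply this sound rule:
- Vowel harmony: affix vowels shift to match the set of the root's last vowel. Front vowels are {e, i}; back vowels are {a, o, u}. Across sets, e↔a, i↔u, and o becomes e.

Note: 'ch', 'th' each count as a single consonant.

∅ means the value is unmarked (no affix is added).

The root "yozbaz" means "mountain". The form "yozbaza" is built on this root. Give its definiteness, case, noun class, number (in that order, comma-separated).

Segment: yozbaz-a.
definiteness: ∅ → definite.
case: -a → instrumental.
noun class: ∅ → class IV.
number: ∅ → singular.

definite, instrumental, class IV, singular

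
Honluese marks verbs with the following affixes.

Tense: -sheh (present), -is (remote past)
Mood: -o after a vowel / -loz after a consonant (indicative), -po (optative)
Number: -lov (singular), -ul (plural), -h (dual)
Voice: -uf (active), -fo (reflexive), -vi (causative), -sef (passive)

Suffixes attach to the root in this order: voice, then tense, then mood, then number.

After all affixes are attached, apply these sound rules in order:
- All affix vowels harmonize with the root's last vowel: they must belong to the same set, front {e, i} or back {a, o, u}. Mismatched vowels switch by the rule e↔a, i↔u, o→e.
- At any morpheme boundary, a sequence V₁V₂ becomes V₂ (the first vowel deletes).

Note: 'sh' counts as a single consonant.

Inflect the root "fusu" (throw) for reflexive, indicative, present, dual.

Attach voice reflexive -fo → fusufo.
Attach tense present -sheh → fusufosheh.
Attach mood indicative -loz (after consonant 'h') → fusufoshehloz.
Attach number dual -h → fusufoshehlozh.
Apply vowel harmony: fusufoshehlozh → fusufoshahlozh.
Vowel deletion: no change.

fusufoshahlozh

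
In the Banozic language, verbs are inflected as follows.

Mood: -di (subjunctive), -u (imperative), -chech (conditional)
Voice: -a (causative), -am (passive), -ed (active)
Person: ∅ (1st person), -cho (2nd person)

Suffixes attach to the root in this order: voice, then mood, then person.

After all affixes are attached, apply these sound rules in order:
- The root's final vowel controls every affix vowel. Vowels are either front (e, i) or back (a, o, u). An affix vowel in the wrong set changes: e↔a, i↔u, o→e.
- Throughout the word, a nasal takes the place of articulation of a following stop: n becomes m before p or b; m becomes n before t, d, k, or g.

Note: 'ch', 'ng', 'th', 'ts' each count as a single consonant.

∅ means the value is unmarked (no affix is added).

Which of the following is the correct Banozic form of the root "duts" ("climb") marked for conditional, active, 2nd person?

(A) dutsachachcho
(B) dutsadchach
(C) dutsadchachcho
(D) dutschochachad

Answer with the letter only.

Attach voice active -ed → dutsed.
Attach mood conditional -chech → dutsedchech.
Attach person 2nd person -cho → dutsedchechcho.
Apply vowel harmony: dutsedchechcho → dutsadchachcho.
Nasal assimilation: no change.
So the correct form is dutsadchachcho, option (C).
(D) dutschochachad is wrong: it has the affixes in the wrong order.
(B) dutsadchach is wrong: it uses 1st person instead of 2nd person for person.
(A) dutsachachcho is wrong: it uses causative instead of active for voice.

C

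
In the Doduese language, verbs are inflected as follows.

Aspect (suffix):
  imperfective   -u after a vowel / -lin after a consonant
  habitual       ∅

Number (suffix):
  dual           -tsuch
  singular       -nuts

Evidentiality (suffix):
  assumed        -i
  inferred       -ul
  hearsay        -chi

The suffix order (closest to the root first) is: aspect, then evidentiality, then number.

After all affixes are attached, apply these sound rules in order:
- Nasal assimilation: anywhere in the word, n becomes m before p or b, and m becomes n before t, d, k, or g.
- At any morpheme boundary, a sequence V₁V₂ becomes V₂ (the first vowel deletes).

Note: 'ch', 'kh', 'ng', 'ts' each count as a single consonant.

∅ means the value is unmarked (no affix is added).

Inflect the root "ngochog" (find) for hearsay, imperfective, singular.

ngochoglinchinuts

Attach aspect imperfective -lin (after consonant 'g') → ngochoglin.
Attach evidentiality hearsay -chi → ngochoglinchi.
Attach number singular -nuts → ngochoglinchinuts.
Nasal assimilation: no change.
Vowel deletion: no change.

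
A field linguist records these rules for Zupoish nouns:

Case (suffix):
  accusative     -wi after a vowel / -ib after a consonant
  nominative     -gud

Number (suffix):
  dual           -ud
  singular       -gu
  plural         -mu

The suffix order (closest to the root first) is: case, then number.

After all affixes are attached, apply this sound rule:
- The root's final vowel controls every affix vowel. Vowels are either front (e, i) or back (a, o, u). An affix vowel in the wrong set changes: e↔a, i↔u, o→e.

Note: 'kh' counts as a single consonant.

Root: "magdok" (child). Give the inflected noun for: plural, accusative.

Attach case accusative -ib (after consonant 'k') → magdokib.
Attach number plural -mu → magdokibmu.
Apply vowel harmony: magdokibmu → magdokubmu.

magdokubmu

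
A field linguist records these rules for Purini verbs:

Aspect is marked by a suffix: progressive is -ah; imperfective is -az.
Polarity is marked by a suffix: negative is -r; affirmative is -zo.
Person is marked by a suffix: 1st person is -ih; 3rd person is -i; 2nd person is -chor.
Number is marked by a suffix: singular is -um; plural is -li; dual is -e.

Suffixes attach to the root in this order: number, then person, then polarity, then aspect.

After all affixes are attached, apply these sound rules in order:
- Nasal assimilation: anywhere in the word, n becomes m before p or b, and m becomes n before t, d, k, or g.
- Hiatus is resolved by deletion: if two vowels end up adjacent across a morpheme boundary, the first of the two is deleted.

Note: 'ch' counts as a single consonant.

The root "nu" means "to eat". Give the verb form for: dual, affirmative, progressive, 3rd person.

nizah

Attach number dual -e → nue.
Attach person 3rd person -i → nuei.
Attach polarity affirmative -zo → nueizo.
Attach aspect progressive -ah → nueizoah.
Nasal assimilation: no change.
Apply vowel deletion: nueizoah → nizah.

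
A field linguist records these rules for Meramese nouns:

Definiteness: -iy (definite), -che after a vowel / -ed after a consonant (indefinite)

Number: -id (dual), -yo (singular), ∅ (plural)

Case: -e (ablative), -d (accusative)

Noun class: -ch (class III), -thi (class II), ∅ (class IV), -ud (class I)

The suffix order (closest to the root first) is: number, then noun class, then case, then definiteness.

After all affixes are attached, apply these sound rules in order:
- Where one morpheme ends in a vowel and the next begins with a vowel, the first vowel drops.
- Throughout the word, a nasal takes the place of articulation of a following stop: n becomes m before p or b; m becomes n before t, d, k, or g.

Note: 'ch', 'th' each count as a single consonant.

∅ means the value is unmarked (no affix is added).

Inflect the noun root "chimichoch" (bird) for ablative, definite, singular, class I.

chimichochyudiy

Attach number singular -yo → chimichochyo.
Attach noun class class I -ud → chimichochyoud.
Attach case ablative -e → chimichochyoude.
Attach definiteness definite -iy → chimichochyoudeiy.
Apply vowel deletion: chimichochyoudeiy → chimichochyudiy.
Nasal assimilation: no change.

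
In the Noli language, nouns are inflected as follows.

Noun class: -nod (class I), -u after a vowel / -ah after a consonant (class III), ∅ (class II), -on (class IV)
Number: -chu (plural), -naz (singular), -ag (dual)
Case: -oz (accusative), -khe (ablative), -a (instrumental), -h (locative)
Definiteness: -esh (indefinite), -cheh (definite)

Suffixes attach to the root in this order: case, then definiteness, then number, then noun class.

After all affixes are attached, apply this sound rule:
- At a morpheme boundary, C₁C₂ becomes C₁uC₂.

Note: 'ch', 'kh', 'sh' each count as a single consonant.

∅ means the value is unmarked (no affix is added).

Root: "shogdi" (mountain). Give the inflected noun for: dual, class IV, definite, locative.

shogdihuchehagon

Attach case locative -h → shogdih.
Attach definiteness definite -cheh → shogdihcheh.
Attach number dual -ag → shogdihchehag.
Attach noun class class IV -on → shogdihchehagon.
Apply epenthesis: shogdihchehagon → shogdihuchehagon.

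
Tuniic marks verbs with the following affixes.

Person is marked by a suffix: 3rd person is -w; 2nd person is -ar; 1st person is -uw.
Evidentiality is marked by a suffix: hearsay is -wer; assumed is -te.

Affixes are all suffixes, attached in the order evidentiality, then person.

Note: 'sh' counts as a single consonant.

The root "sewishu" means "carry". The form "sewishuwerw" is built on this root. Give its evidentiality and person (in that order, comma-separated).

hearsay, 3rd person

Segment: sewishu-wer-w.
evidentiality: -wer → hearsay.
person: -w → 3rd person.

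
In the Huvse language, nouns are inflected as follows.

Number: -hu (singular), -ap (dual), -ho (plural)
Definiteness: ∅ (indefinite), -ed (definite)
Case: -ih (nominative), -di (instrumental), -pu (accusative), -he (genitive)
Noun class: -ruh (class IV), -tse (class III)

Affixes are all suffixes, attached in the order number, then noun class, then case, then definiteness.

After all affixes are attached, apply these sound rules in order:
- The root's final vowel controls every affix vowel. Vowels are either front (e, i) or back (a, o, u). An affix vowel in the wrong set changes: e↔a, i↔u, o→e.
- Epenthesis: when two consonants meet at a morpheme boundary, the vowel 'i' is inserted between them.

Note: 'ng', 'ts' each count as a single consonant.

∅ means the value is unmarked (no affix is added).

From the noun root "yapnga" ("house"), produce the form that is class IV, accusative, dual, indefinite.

Attach number dual -ap → yapngaap.
Attach noun class class IV -ruh → yapngaapruh.
Attach case accusative -pu → yapngaapruhpu.
definiteness = indefinite: zero marking, form stays yapngaapruhpu.
Vowel harmony: no change.
Apply epenthesis: yapngaapruhpu → yapngaapiruhipu.

yapngaapiruhipu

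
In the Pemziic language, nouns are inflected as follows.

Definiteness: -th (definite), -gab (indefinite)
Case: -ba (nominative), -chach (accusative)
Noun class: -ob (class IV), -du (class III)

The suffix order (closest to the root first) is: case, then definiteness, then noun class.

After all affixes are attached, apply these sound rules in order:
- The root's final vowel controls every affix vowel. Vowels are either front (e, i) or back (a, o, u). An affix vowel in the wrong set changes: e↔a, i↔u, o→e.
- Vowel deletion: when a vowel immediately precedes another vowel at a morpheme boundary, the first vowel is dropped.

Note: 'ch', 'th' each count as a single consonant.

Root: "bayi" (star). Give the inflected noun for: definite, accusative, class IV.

Attach case accusative -chach → bayichach.
Attach definiteness definite -th → bayichachth.
Attach noun class class IV -ob → bayichachthob.
Apply vowel harmony: bayichachthob → bayichechtheb.
Vowel deletion: no change.

bayichechtheb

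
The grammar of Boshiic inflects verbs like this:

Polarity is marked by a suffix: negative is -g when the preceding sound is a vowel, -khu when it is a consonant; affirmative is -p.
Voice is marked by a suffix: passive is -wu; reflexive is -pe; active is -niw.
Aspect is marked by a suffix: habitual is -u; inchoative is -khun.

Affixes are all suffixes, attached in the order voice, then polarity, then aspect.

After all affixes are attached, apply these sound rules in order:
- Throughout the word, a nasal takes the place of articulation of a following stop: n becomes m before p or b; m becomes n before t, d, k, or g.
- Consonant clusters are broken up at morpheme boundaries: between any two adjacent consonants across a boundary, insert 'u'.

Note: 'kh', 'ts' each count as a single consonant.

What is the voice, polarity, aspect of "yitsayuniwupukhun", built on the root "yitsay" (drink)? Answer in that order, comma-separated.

active, affirmative, inchoative

Segment: yitsay-niw-p-khun.
voice: -niw → active.
polarity: -p → affirmative.
aspect: -khun → inchoative.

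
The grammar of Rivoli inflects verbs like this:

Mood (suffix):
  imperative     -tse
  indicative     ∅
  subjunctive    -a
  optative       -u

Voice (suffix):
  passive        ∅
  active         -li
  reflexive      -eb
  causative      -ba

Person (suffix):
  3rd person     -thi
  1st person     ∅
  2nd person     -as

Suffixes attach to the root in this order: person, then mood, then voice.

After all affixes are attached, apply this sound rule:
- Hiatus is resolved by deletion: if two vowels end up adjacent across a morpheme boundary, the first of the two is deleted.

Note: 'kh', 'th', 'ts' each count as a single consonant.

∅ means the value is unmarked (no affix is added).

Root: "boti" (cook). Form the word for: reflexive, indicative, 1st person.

boteb

person = 1st person: zero marking, form stays boti.
mood = indicative: zero marking, form stays boti.
Attach voice reflexive -eb → botieb.
Apply vowel deletion: botieb → boteb.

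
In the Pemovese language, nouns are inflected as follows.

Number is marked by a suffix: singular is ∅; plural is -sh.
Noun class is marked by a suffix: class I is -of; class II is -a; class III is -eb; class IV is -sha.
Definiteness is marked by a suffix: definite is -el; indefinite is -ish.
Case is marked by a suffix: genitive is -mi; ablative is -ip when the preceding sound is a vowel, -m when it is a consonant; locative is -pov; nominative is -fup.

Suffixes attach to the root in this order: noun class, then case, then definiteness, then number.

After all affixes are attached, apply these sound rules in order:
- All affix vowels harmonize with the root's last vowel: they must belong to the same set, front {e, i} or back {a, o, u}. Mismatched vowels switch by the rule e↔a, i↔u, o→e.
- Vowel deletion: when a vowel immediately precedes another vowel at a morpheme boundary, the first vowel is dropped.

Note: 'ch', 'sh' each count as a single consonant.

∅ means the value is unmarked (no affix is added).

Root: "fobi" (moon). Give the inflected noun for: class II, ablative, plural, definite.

fobipelsh

Attach noun class class II -a → fobia.
Attach case ablative -ip (after vowel 'a') → fobiaip.
Attach definiteness definite -el → fobiaipel.
Attach number plural -sh → fobiaipelsh.
Apply vowel harmony: fobiaipelsh → fobieipelsh.
Apply vowel deletion: fobieipelsh → fobipelsh.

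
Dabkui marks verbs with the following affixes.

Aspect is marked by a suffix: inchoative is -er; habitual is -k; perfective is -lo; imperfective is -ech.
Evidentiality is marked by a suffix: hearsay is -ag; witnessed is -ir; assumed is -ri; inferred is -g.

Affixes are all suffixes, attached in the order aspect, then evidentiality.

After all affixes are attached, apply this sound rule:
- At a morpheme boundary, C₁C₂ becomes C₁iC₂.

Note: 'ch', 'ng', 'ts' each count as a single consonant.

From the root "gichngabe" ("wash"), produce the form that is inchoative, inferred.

Attach aspect inchoative -er → gichngabeer.
Attach evidentiality inferred -g → gichngabeerg.
Apply epenthesis: gichngabeerg → gichngabeerig.

gichngabeerig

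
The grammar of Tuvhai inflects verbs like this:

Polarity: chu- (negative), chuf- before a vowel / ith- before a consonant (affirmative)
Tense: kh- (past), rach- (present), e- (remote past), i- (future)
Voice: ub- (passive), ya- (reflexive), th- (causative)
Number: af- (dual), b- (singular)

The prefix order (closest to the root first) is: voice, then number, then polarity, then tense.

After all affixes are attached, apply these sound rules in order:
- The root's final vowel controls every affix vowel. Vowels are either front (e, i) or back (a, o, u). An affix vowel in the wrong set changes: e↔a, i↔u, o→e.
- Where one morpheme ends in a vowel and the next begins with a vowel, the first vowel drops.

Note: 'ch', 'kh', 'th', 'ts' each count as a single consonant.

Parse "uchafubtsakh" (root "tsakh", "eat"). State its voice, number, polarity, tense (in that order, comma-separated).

passive, dual, negative, future

Segment: i-chu-af-ub-tsakh.
voice: ub- → passive.
number: af- → dual.
polarity: chu- → negative.
tense: i- → future.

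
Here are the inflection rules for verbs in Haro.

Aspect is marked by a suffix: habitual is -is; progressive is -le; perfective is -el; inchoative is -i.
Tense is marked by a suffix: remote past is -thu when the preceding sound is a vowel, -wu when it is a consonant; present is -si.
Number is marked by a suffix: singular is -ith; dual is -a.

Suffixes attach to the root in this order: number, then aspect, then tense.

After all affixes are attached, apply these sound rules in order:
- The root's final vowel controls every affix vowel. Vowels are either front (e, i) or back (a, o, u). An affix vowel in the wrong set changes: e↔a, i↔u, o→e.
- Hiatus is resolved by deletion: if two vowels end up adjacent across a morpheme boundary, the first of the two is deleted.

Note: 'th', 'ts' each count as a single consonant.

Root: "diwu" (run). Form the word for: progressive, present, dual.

diwalasu

Attach number dual -a → diwua.
Attach aspect progressive -le → diwuale.
Attach tense present -si → diwualesi.
Apply vowel harmony: diwualesi → diwualasu.
Apply vowel deletion: diwualasu → diwalasu.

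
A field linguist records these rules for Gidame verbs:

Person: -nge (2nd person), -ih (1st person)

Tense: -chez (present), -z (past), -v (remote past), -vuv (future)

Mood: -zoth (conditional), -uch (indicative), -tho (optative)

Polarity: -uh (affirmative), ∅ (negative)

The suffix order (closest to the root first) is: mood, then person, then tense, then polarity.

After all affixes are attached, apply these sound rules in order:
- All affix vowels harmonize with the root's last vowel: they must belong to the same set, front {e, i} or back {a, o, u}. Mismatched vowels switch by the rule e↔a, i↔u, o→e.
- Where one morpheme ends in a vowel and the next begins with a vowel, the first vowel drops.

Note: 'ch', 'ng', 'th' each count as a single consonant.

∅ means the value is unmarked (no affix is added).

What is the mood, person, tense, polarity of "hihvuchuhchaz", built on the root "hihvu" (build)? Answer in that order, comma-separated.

Segment: hihvu-uch-ih-chez.
mood: -uch → indicative.
person: -ih → 1st person.
tense: -chez → present.
polarity: ∅ → negative.

indicative, 1st person, present, negative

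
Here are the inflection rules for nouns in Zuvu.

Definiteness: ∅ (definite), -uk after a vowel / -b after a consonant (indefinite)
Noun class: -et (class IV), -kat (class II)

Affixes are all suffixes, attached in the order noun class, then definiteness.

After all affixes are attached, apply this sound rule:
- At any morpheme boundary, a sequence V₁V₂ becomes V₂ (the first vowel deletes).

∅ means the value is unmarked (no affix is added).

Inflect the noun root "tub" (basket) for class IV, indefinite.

tubetb

Attach noun class class IV -et → tubet.
Attach definiteness indefinite -b (after consonant 't') → tubetb.
Vowel deletion: no change.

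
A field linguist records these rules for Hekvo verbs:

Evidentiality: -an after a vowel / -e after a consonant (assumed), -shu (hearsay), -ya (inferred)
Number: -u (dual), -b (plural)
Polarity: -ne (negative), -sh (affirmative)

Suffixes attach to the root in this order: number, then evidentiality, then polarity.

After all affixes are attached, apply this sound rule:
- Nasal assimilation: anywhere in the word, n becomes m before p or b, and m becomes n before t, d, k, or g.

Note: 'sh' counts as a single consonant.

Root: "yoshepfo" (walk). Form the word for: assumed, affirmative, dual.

Attach number dual -u → yoshepfou.
Attach evidentiality assumed -an (after vowel 'u') → yoshepfouan.
Attach polarity affirmative -sh → yoshepfouansh.
Nasal assimilation: no change.

yoshepfouansh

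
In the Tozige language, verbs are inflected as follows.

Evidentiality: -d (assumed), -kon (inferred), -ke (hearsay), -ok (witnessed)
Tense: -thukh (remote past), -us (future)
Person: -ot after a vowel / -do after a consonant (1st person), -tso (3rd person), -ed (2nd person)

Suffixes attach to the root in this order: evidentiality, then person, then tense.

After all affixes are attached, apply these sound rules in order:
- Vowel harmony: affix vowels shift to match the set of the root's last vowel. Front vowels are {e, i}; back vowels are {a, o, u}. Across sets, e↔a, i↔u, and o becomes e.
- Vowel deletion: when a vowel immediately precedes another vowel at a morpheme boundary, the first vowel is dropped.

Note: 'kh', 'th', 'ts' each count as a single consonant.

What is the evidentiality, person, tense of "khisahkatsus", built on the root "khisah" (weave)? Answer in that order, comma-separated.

hearsay, 3rd person, future

Segment: khisah-ke-tso-us.
evidentiality: -ke → hearsay.
person: -tso → 3rd person.
tense: -us → future.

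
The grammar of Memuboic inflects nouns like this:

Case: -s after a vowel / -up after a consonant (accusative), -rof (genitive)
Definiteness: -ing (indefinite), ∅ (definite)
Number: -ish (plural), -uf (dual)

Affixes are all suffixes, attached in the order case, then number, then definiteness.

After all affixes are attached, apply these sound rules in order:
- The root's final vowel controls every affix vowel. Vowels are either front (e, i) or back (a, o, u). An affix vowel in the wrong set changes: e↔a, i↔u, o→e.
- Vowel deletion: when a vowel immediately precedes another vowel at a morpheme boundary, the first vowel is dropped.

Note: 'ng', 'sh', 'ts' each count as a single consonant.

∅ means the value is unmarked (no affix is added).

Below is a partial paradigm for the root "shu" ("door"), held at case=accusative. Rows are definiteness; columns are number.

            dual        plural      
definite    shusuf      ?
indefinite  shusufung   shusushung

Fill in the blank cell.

Attach case accusative -s (after vowel 'u') → shus.
Attach number plural -ish → shusish.
definiteness = definite: zero marking, form stays shusish.
Apply vowel harmony: shusish → shusush.
Vowel deletion: no change.

shusush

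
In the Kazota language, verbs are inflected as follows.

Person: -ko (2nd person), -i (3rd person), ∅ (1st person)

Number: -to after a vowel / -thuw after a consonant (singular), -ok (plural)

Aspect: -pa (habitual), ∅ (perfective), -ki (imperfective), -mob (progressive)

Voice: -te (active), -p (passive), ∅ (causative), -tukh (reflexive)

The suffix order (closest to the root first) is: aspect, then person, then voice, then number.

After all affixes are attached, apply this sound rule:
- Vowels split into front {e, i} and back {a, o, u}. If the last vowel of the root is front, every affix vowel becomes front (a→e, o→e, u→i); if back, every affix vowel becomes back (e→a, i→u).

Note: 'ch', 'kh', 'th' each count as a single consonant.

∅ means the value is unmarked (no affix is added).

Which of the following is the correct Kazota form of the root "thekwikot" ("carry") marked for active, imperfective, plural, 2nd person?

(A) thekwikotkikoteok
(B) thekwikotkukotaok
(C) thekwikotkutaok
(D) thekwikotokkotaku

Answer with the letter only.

B

Attach aspect imperfective -ki → thekwikotki.
Attach person 2nd person -ko → thekwikotkiko.
Attach voice active -te → thekwikotkikote.
Attach number plural -ok → thekwikotkikoteok.
Apply vowel harmony: thekwikotkikoteok → thekwikotkukotaok.
So the correct form is thekwikotkukotaok, option (B).
(A) thekwikotkikoteok is wrong: it fails to apply the sound rule(s).
(D) thekwikotokkotaku is wrong: it has the affixes in the wrong order.
(C) thekwikotkutaok is wrong: it uses 1st person instead of 2nd person for person.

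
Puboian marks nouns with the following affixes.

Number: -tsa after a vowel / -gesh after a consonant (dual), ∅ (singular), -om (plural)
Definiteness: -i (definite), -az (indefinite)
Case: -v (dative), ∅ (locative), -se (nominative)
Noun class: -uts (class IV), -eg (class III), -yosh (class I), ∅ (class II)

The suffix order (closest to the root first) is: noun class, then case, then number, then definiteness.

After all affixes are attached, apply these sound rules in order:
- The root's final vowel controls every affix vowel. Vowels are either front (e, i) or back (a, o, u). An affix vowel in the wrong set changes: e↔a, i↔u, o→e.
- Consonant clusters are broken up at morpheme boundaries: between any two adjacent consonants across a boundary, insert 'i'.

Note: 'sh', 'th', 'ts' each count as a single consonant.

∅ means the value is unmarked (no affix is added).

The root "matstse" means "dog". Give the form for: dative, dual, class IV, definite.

Attach noun class class IV -uts → matstseuts.
Attach case dative -v → matstseutsv.
Attach number dual -gesh (after consonant 'v') → matstseutsvgesh.
Attach definiteness definite -i → matstseutsvgeshi.
Apply vowel harmony: matstseutsvgeshi → matstseitsvgeshi.
Apply epenthesis: matstseitsvgeshi → matstseitsivigeshi.

matstseitsivigeshi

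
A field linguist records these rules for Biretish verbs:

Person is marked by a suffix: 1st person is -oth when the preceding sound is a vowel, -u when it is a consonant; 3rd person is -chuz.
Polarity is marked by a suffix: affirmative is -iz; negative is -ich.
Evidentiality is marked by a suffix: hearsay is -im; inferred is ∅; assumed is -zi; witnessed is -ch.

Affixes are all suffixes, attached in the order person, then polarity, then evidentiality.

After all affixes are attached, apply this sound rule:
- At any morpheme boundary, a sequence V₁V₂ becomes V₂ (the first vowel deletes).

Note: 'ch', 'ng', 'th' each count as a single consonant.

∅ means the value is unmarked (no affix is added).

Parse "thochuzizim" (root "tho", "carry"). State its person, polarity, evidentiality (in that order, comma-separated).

3rd person, affirmative, hearsay

Segment: tho-chuz-iz-im.
person: -chuz → 3rd person.
polarity: -iz → affirmative.
evidentiality: -im → hearsay.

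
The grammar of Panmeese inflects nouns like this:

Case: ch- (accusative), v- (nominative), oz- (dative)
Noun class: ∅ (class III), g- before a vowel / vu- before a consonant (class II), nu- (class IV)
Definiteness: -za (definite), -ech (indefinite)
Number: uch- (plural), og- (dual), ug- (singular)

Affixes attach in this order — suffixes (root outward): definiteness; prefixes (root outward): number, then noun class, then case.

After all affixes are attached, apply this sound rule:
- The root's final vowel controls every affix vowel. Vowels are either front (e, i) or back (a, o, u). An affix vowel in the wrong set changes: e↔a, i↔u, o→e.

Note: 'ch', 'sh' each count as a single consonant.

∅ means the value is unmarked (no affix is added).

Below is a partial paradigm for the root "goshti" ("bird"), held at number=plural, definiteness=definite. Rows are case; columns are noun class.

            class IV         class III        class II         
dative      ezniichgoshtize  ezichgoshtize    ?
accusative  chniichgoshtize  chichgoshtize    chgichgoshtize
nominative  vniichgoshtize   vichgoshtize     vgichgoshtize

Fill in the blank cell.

Attach number plural uch- → uchgoshti.
Attach definiteness definite -za → uchgoshtiza.
Attach noun class class II g- (before vowel 'u') → guchgoshtiza.
Attach case dative oz- → ozguchgoshtiza.
Apply vowel harmony: ozguchgoshtiza → ezgichgoshtize.

ezgichgoshtize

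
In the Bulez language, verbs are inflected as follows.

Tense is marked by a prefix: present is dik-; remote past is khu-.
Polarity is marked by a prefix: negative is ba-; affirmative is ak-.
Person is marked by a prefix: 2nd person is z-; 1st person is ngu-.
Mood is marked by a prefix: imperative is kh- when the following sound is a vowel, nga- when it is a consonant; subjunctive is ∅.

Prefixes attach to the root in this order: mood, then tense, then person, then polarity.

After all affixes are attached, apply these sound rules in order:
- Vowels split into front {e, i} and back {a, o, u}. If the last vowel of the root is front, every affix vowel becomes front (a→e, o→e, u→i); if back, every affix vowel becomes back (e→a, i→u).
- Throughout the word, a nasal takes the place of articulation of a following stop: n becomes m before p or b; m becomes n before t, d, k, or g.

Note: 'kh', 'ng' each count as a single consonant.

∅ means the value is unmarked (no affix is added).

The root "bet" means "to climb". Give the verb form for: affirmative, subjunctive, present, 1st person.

ekngidikbet

mood = subjunctive: zero marking, form stays bet.
Attach tense present dik- → dikbet.
Attach person 1st person ngu- → ngudikbet.
Attach polarity affirmative ak- → akngudikbet.
Apply vowel harmony: akngudikbet → ekngidikbet.
Nasal assimilation: no change.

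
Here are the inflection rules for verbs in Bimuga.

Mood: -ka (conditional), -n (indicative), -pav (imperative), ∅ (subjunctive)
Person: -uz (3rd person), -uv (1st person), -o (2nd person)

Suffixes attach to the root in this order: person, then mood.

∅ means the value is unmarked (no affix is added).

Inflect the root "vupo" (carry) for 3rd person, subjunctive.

vupouz

Attach person 3rd person -uz → vupouz.
mood = subjunctive: zero marking, form stays vupouz.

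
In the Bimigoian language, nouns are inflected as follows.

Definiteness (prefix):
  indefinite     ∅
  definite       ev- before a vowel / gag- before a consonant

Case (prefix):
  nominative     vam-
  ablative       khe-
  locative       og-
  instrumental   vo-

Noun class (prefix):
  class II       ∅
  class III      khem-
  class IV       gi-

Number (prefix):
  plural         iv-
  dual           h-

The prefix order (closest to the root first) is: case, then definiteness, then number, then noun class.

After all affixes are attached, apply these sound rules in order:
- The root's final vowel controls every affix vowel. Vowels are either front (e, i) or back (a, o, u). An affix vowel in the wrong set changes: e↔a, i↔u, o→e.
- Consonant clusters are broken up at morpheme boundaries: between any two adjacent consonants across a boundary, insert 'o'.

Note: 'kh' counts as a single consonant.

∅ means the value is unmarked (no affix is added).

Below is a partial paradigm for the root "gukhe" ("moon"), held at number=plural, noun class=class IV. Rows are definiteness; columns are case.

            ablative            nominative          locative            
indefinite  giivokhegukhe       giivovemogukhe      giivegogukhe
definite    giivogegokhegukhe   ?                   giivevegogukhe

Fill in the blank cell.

Attach case nominative vam- → vamgukhe.
Attach definiteness definite gag- (before consonant 'v') → gagvamgukhe.
Attach number plural iv- → ivgagvamgukhe.
Attach noun class class IV gi- → giivgagvamgukhe.
Apply vowel harmony: giivgagvamgukhe → giivgegvemgukhe.
Apply epenthesis: giivgegvemgukhe → giivogegovemogukhe.

giivogegovemogukhe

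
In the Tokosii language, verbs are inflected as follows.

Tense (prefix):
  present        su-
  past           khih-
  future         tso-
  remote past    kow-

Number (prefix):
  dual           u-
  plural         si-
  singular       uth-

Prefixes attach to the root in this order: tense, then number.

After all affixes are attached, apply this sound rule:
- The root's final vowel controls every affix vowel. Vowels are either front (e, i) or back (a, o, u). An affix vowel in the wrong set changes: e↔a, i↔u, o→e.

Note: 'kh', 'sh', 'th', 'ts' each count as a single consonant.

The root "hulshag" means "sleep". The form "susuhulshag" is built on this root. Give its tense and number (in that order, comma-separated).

present, plural

Segment: si-su-hulshag.
tense: su- → present.
number: si- → plural.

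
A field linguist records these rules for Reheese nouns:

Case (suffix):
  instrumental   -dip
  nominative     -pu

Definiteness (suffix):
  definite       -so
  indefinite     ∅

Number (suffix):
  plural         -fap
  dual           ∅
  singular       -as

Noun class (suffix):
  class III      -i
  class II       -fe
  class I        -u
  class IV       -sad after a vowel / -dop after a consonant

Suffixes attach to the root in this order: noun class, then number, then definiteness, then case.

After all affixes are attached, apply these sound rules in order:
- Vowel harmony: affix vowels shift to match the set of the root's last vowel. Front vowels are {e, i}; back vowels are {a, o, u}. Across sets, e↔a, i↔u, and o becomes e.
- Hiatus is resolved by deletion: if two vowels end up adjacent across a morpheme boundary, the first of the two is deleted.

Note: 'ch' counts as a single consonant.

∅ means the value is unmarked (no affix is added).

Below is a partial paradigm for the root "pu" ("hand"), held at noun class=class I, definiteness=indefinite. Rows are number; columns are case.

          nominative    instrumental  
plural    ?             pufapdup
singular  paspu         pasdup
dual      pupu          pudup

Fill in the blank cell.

Attach noun class class I -u → puu.
Attach number plural -fap → puufap.
definiteness = indefinite: zero marking, form stays puufap.
Attach case nominative -pu → puufappu.
Vowel harmony: no change.
Apply vowel deletion: puufappu → pufappu.

pufappu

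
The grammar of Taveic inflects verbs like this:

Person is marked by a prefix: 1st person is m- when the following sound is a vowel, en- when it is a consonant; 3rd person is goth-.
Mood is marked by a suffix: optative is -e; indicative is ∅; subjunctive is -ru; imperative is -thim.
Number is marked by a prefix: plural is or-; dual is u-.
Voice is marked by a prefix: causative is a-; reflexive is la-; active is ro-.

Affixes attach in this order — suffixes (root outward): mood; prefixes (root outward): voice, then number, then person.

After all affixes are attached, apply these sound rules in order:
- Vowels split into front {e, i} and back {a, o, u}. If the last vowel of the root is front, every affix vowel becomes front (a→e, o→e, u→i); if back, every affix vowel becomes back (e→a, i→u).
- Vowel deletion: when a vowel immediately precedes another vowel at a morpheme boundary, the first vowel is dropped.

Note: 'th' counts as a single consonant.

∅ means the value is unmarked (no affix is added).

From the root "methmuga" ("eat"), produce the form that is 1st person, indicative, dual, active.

Attach voice active ro- → romethmuga.
Attach number dual u- → uromethmuga.
mood = indicative: zero marking, form stays uromethmuga.
Attach person 1st person m- (before vowel 'u') → muromethmuga.
Vowel harmony: no change.
Vowel deletion: no change.

muromethmuga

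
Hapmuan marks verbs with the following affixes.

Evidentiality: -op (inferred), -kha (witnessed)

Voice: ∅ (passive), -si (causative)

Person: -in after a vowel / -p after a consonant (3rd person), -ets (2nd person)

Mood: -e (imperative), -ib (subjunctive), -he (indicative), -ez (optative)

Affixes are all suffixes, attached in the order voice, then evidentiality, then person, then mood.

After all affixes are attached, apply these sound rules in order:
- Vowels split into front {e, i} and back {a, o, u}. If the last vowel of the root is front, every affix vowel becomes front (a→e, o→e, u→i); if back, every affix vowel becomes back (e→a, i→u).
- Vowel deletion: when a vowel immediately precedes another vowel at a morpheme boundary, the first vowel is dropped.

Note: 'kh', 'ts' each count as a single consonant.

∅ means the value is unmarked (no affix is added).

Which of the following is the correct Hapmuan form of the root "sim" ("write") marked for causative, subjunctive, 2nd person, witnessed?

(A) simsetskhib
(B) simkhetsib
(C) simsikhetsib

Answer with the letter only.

C

Attach voice causative -si → simsi.
Attach evidentiality witnessed -kha → simsikha.
Attach person 2nd person -ets → simsikhaets.
Attach mood subjunctive -ib → simsikhaetsib.
Apply vowel harmony: simsikhaetsib → simsikheetsib.
Apply vowel deletion: simsikheetsib → simsikhetsib.
So the correct form is simsikhetsib, option (C).
(A) simsetskhib is wrong: it has the affixes in the wrong order.
(B) simkhetsib is wrong: it uses passive instead of causative for voice.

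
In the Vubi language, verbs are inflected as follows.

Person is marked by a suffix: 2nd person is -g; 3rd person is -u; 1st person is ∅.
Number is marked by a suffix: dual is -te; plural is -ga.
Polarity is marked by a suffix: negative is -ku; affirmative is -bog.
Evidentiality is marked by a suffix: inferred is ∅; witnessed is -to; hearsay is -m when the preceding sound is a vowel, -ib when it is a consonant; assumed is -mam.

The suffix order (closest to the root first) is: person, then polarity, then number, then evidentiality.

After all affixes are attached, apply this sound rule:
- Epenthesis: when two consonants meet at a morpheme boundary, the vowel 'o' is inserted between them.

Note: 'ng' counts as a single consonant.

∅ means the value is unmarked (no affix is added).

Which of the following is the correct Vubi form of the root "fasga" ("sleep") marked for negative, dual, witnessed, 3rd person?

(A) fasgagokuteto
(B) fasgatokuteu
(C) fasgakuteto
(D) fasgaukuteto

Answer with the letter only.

Attach person 3rd person -u → fasgau.
Attach polarity negative -ku → fasgauku.
Attach number dual -te → fasgaukute.
Attach evidentiality witnessed -to → fasgaukuteto.
Epenthesis: no change.
So the correct form is fasgaukuteto, option (D).
(B) fasgatokuteu is wrong: it has the affixes in the wrong order.
(C) fasgakuteto is wrong: it uses 1st person instead of 3rd person for person.
(A) fasgagokuteto is wrong: it uses 2nd person instead of 3rd person for person.

D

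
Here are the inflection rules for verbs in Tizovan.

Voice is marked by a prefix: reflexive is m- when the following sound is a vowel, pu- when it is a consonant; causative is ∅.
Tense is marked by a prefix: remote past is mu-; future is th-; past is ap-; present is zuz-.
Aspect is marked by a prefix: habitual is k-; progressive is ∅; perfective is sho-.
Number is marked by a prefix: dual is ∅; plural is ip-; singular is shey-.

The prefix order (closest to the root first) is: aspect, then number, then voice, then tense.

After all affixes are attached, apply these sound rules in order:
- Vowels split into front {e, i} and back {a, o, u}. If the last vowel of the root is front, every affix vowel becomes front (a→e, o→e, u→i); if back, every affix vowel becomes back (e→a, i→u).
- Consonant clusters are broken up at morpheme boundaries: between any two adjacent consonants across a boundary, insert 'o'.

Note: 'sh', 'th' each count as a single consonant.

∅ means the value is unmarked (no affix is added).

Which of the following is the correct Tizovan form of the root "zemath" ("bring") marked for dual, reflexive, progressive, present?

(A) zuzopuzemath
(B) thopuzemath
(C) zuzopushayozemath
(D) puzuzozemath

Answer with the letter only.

aspect = progressive: zero marking, form stays zemath.
number = dual: zero marking, form stays zemath.
Attach voice reflexive pu- (before consonant 'z') → puzemath.
Attach tense present zuz- → zuzpuzemath.
Vowel harmony: no change.
Apply epenthesis: zuzpuzemath → zuzopuzemath.
So the correct form is zuzopuzemath, option (A).
(B) thopuzemath is wrong: it uses future instead of present for tense.
(C) zuzopushayozemath is wrong: it uses singular instead of dual for number.
(D) puzuzozemath is wrong: it has the affixes in the wrong order.

A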